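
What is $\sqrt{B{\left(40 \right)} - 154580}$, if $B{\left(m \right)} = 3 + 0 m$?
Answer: $i \sqrt{154577} \approx 393.16 i$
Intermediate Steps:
$B{\left(m \right)} = 3$ ($B{\left(m \right)} = 3 + 0 = 3$)
$\sqrt{B{\left(40 \right)} - 154580} = \sqrt{3 - 154580} = \sqrt{-154577} = i \sqrt{154577}$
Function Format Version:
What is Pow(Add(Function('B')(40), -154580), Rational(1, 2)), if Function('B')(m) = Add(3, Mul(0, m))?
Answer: Mul(I, Pow(154577, Rational(1, 2))) ≈ Mul(393.16, I)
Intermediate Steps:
Function('B')(m) = 3 (Function('B')(m) = Add(3, 0) = 3)
Pow(Add(Function('B')(40), -154580), Rational(1, 2)) = Pow(Add(3, -154580), Rational(1, 2)) = Pow(-154577, Rational(1, 2)) = Mul(I, Pow(154577, Rational(1, 2)))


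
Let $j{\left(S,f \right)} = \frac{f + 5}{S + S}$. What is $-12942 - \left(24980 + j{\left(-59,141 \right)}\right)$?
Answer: $- \frac{2237325}{59} \approx -37921.0$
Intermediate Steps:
$j{\left(S,f \right)} = \frac{5 + f}{2 S}$
$-12942 - \left(24980 + j{\left(-59,141 \right)}\right) = -12942 - \left(24980 + \frac{5 + 141}{2 \left(-59\right)}\right) = -12942 - \left(24980 + \frac{1}{2} \left(- \frac{1}{59}\right) 146\right) = -12942 - \frac{1473747}{59} = - \frac{2237325}{59}$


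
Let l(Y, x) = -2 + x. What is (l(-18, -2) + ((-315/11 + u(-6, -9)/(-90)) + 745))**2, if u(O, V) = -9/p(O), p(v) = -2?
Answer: 24557710681/48400 ≈ 5.0739e+5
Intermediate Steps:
u(O, V) = 9/2 (u(O, V) = -9/(-2) = -9*(-1/2) = 9/2)
(l(-18, -2) + ((-315/11 + u(-6, -9)/(-90)) + 745))**2 = ((-2 - 2) + ((-315/11 + (9/2)/(-90)) + 745))**2 = (-4 + ((-315*1/11 + (9/2)*(-1/90)) + 745))**2 = (-4 + ((-315/11 - 1/20) + 745))**2 = (-4 + (-6311/220 + 745))**2 = (-4 + 157589/220)**2 = (156709/220)**2 = 24557710681/48400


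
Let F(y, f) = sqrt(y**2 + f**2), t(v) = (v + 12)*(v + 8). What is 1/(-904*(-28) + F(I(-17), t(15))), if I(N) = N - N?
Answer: 1/25933 ≈ 3.8561e-5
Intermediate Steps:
I(N) = 0
t(v) = (8 + v)*(12 + v) (t(v) = (12 + v)*(8 + v) = (8 + v)*(12 + v))
F(y, f) = sqrt(f**2 + y**2)
1/(-904*(-28) + F(I(-17), t(15))) = 1/(-904*(-28) + sqrt((96 + 15**2 + 20*15)**2 + 0**2)) = 1/(25312 + sqrt((96 + 225 + 300)**2 + 0)) = 1/(25312 + sqrt(621**2 + 0)) = 1/(25312 + sqrt(385641 + 0)) = 1/(25312 + sqrt(385641)) = 1/(25312 + 621) = 1/25933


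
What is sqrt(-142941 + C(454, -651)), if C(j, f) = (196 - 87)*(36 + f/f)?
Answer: 22*I*sqrt(287) ≈ 372.7*I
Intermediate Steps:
C(j, f) = 4033 (C(j, f) = 109*(36 + 1) = 109*37 = 4033)
sqrt(-142941 + C(454, -651)) = sqrt(-142941 + 4033) = sqrt(-138908) = 22*I*sqrt(287)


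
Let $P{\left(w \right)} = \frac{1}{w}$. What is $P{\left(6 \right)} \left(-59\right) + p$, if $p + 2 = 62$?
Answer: $\frac{301}{6} \approx 50.167$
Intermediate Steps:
$p = 60$ ($p = -2 + 62 = 60$)
$P{\left(6 \right)} \left(-59\right) + p = \frac{1}{6} \left(-59\right) + 60 = - \frac{59}{6} + 60 = \frac{301}{6}$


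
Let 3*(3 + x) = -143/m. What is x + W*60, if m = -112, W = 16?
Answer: 321695/336 ≈ 957.43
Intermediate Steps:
x = -865/336 (x = -3 + (-143/(-112))/3 = -3 + (-143*(-1/112))/3 = -3 + (⅓)*(143/112) = -3 + 143/336 = -865/336 ≈ -2.5744)
x + W*60 = -865/336 + 16*60 = -865/336 + 960 = 321695/336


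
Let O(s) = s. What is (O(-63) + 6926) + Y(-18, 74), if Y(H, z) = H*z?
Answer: 5531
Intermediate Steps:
(O(-63) + 6926) + Y(-18, 74) = (-63 + 6926) - 18*74 = 6863 - 1332 = 5531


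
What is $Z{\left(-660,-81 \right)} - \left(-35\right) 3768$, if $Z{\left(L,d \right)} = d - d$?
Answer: $131880$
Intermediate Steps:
$Z{\left(L,d \right)} = 0$
$Z{\left(-660,-81 \right)} - \left(-35\right) 3768 = 0 - \left(-35\right) 3768 = 0 - -131880 = 0 + 131880 = 131880$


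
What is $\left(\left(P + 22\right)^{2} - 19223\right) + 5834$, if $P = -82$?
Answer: $-9789$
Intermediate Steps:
$\left(\left(P + 22\right)^{2} - 19223\right) + 5834 = \left(\left(-82 + 22\right)^{2} - 19223\right) + 5834 = \left(\left(-60\right)^{2} - 19223\right) + 5834 = \left(3600 - 19223\right) + 5834 = -15623 + 5834 = -9789$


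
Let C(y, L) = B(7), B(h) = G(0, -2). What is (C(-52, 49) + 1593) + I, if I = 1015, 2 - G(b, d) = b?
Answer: 2610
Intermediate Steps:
G(b, d) = 2 - b
B(h) = 2 (B(h) = 2 - 1*0 = 2 + 0 = 2)
C(y, L) = 2
(C(-52, 49) + 1593) + I = (2 + 1593) + 1015 = 1595 + 1015 = 2610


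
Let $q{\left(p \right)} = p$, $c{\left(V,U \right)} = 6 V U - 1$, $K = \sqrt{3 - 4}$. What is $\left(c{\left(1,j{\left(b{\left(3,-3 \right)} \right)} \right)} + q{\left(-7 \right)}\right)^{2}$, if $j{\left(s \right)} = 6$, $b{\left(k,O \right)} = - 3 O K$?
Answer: $784$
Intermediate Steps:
$K = i$ ($K = \sqrt{-1} = i \approx 1.0 i$)
$b{\left(k,O \right)} = - 3 i O$ ($b{\left(k,O \right)} = - 3 O i = - 3 i O$)
$c{\left(V,U \right)} = -1 + 6 U V$ ($c{\left(V,U \right)} = 6 U V - 1 = -1 + 6 U V$)
$\left(c{\left(1,j{\left(b{\left(3,-3 \right)} \right)} \right)} + q{\left(-7 \right)}\right)^{2} = \left(\left(-1 + 6 \cdot 6 \cdot 1\right) - 7\right)^{2} = \left(\left(-1 + 36\right) - 7\right)^{2} = \left(35 - 7\right)^{2} = 28^{2} = 784$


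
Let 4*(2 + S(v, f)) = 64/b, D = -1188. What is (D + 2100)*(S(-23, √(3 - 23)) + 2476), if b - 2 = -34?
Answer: 2255832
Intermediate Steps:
b = -32 (b = 2 - 34 = -32)
S(v, f) = -5/2 (S(v, f) = -2 + (64/(-32))/4 = -2 + (64*(-1/32))/4 = -2 + (¼)*(-2) = -2 - ½ = -5/2)
(D + 2100)*(S(-23, √(3 - 23)) + 2476) = (-1188 + 2100)*(-5/2 + 2476) = 912*(4947/2) = 2255832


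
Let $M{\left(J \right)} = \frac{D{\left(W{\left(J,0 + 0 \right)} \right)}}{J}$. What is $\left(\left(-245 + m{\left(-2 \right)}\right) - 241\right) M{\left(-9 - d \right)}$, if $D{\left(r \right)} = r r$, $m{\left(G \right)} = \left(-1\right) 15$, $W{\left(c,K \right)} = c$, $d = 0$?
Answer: $4509$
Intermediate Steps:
$m{\left(G \right)} = -15$
$D{\left(r \right)} = r^{2}$
$M{\left(J \right)} = J$ ($M{\left(J \right)} = \frac{J^{2}}{J} = J$)
$\left(\left(-245 + m{\left(-2 \right)}\right) - 241\right) M{\left(-9 - d \right)} = \left(\left(-245 - 15\right) - 241\right) \left(-9 - 0\right) = \left(-260 - 241\right) \left(-9 + 0\right) = \left(-501\right) \left(-9\right) = 4509$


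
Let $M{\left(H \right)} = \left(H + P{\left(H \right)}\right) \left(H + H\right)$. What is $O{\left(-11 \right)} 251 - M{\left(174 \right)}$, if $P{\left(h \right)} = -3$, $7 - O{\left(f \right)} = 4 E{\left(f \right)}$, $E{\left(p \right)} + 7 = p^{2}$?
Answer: $-172207$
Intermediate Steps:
$E{\left(p \right)} = -7 + p^{2}$
$O{\left(f \right)} = 35 - 4 f^{2}$ ($O{\left(f \right)} = 7 - 4 \left(-7 + f^{2}\right) = 7 - \left(-28 + 4 f^{2}\right) = 35 - 4 f^{2}$)
$M{\left(H \right)} = 2 H \left(-3 + H\right)$ ($M{\left(H \right)} = \left(H - 3\right) \left(H + H\right) = \left(-3 + H\right) 2 H = 2 H \left(-3 + H\right)$)
$O{\left(-11 \right)} 251 - M{\left(174 \right)} = \left(35 - 4 \left(-11\right)^{2}\right) 251 - 2 \cdot 174 \left(-3 + 174\right) = \left(35 - 484\right) 251 - 2 \cdot 174 \cdot 171 = \left(35 - 484\right) 251 - 59508 = \left(-449\right) 251 - 59508 = -112699 - 59508 = -172207$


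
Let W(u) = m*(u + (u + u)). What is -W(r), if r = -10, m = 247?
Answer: 7410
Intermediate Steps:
W(u) = 741*u (W(u) = 247*(u + (u + u)) = 247*(u + 2*u) = 247*(3*u) = 741*u)
-W(r) = -741*(-10) = -1*(-7410) = 7410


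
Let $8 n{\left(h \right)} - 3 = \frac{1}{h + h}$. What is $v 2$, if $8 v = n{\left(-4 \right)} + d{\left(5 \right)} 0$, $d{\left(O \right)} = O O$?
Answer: $\frac{23}{256} \approx 0.089844$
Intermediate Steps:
$n{\left(h \right)} = \frac{3}{8} + \frac{1}{16 h}$ ($n{\left(h \right)} = \frac{3}{8} + \frac{1}{8 \left(h + h\right)} = \frac{3}{8} + \frac{1}{8 \cdot 2 h} = \frac{3}{8} + \frac{\frac{1}{2} \frac{1}{h}}{8} = \frac{3}{8} + \frac{1}{16 h}$)
$d{\left(O \right)} = O^{2}$
$v = \frac{23}{512}$ ($v = \frac{\frac{1 + 6 \left(-4\right)}{16 \left(-4\right)} + 5^{2} \cdot 0}{8} = \frac{\frac{1}{16} \left(- \frac{1}{4}\right) \left(1 - 24\right) + 25 \cdot 0}{8} = \frac{\frac{1}{16} \left(- \frac{1}{4}\right) \left(-23\right) + 0}{8} = \frac{\frac{23}{64} + 0}{8} = \frac{1}{8} \cdot \frac{23}{64} = \frac{23}{512} \approx 0.044922$)
$v 2 = \frac{23}{512} \cdot 2 = \frac{23}{256}$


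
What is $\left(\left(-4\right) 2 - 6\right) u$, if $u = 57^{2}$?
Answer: $-45486$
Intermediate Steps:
$u = 3249$
$\left(\left(-4\right) 2 - 6\right) u = \left(\left(-4\right) 2 - 6\right) 3249 = \left(-8 - 6\right) 3249 = \left(-14\right) 3249 = -45486$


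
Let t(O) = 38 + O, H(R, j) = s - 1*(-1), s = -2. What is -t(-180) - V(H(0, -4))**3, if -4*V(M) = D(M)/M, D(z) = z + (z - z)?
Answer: 9089/64 ≈ 142.02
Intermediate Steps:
H(R, j) = -1 (H(R, j) = -2 - 1*(-1) = -2 + 1 = -1)
D(z) = z (D(z) = z + 0 = z)
V(M) = -1/4 (V(M) = -M/(4*M) = -1/4*1 = -1/4)
-t(-180) - V(H(0, -4))**3 = -(38 - 180) - (-1/4)**3 = -1*(-142) - 1*(-1/64) = 142 + 1/64 = 9089/64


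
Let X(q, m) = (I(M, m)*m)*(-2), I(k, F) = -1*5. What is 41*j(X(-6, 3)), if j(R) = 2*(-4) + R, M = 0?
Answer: 902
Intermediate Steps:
I(k, F) = -5
X(q, m) = 10*m (X(q, m) = -5*m*(-2) = 10*m)
j(R) = -8 + R
41*j(X(-6, 3)) = 41*(-8 + 10*3) = 41*(-8 + 30) = 41*22 = 902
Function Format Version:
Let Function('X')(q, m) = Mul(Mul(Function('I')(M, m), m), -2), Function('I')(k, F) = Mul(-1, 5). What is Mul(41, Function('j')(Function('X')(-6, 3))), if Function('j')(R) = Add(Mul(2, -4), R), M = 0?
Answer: 902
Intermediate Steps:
Function('I')(k, F) = -5
Function('X')(q, m) = Mul(10, m) (Function('X')(q, m) = Mul(Mul(-5, m), -2) = Mul(10, m))
Function('j')(R) = Add(-8, R)
Mul(41, Function('j')(Function('X')(-6, 3))) = Mul(41, Add(-8, Mul(10, 3))) = Mul(41, Add(-8, 30)) = Mul(41, 22) = 902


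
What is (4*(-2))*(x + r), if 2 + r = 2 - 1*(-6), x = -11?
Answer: 40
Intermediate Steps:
r = 6 (r = -2 + (2 - 1*(-6)) = -2 + (2 + 6) = -2 + 8 = 6)
(4*(-2))*(x + r) = (4*(-2))*(-11 + 6) = -8*(-5) = 40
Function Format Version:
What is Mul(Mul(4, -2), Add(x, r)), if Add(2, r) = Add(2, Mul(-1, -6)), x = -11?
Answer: 40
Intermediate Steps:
r = 6 (r = Add(-2, Add(2, Mul(-1, -6))) = Add(-2, Add(2, 6)) = Add(-2, 8) = 6)
Mul(Mul(4, -2), Add(x, r)) = Mul(Mul(4, -2), Add(-11, 6)) = Mul(-8, -5) = 40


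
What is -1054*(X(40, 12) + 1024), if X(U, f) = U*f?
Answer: -1585216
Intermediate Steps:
-1054*(X(40, 12) + 1024) = -1054*(40*12 + 1024) = -1054*(480 + 1024) = -1054*1504 = -1585216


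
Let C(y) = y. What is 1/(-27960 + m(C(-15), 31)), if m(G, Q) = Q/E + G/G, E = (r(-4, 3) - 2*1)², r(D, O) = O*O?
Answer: -49/1369960 ≈ -3.5767e-5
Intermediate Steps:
r(D, O) = O²
E = 49 (E = (3² - 2*1)² = (9 - 2)² = 7² = 49)
m(G, Q) = 1 + Q/49 (m(G, Q) = Q/49 + G/G = Q*(1/49) + 1 = Q/49 + 1 = 1 + Q/49)
1/(-27960 + m(C(-15), 31)) = 1/(-27960 + (1 + (1/49)*31)) = 1/(-27960 + (1 + 31/49)) = 1/(-27960 + 80/49) = 1/(-1369960/49) = -49/1369960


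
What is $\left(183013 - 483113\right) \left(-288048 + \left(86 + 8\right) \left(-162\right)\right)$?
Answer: $91013127600$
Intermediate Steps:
$\left(183013 - 483113\right) \left(-288048 + \left(86 + 8\right) \left(-162\right)\right) = - 300100 \left(-288048 + 94 \left(-162\right)\right) = - 300100 \left(-288048 - 15228\right) = \left(-300100\right) \left(-303276\right) = 91013127600$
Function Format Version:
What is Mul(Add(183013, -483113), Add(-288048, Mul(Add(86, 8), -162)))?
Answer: 91013127600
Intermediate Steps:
Mul(Add(183013, -483113), Add(-288048, Mul(Add(86, 8), -162))) = Mul(-300100, Add(-288048, Mul(94, -162))) = Mul(-300100, Add(-288048, -15228)) = Mul(-300100, -303276) = 91013127600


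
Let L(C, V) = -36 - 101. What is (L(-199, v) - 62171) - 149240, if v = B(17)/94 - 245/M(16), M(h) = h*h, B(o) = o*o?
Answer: -211548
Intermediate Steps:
B(o) = o²
M(h) = h²
v = 25477/12032 (v = 17²/94 - 245/(16²) = 289*(1/94) - 245/256 = 289/94 - 245*1/256 = 289/94 - 245/256 = 25477/12032 ≈ 2.1174)
L(C, V) = -137
(L(-199, v) - 62171) - 149240 = (-137 - 62171) - 149240 = -62308 - 149240 = -211548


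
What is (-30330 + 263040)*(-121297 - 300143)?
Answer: -98073302400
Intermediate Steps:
(-30330 + 263040)*(-121297 - 300143) = 232710*(-421440) = -98073302400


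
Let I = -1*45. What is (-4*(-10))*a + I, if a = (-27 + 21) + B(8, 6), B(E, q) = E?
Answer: 35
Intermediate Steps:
I = -45
a = 2 (a = (-27 + 21) + 8 = -6 + 8 = 2)
(-4*(-10))*a + I = -4*(-10)*2 - 45 = 40*2 - 45 = 80 - 45 = 35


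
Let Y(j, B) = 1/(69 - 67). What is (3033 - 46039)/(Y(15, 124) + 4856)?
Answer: -86012/9713 ≈ -8.8553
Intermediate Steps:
Y(j, B) = ½ (Y(j, B) = 1/2 = ½)
(3033 - 46039)/(Y(15, 124) + 4856) = (3033 - 46039)/(½ + 4856) = -43006/9713/2 = -43006*2/9713 = -86012/9713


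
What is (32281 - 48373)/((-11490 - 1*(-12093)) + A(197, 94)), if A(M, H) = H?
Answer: -16092/697 ≈ -23.088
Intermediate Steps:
(32281 - 48373)/((-11490 - 1*(-12093)) + A(197, 94)) = (32281 - 48373)/((-11490 - 1*(-12093)) + 94) = -16092/((-11490 + 12093) + 94) = -16092/(603 + 94) = -16092/697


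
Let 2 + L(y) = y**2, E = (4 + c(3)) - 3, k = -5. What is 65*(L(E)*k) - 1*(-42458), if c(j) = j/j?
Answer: 41808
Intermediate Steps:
c(j) = 1
E = 2 (E = (4 + 1) - 3 = 5 - 3 = 2)
L(y) = -2 + y**2
65*(L(E)*k) - 1*(-42458) = 65*((-2 + 2**2)*(-5)) - 1*(-42458) = 65*((-2 + 4)*(-5)) + 42458 = 65*(2*(-5)) + 42458 = 65*(-10) + 42458 = -650 + 42458 = 41808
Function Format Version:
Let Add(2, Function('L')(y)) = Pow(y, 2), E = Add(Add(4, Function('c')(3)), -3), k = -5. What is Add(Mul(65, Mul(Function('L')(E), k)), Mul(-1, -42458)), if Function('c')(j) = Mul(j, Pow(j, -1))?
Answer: 41808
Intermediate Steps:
Function('c')(j) = 1
E = 2 (E = Add(Add(4, 1), -3) = Add(5, -3) = 2)
Function('L')(y) = Add(-2, Pow(y, 2))
Add(Mul(65, Mul(Function('L')(E), k)), Mul(-1, -42458)) = Add(Mul(65, Mul(Add(-2, Pow(2, 2)), -5)), Mul(-1, -42458)) = Add(Mul(65, Mul(Add(-2, 4), -5)), 42458) = Add(Mul(65, Mul(2, -5)), 42458) = Add(Mul(65, -10), 42458) = Add(-650, 42458) = 41808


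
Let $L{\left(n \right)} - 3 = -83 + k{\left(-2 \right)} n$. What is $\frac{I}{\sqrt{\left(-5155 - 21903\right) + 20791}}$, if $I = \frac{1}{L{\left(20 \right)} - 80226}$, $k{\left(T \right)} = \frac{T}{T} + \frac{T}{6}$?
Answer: $\frac{i \sqrt{6267}}{503194142} \approx 1.5732 \cdot 10^{-7} i$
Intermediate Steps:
$k{\left(T \right)} = 1 + \frac{T}{6}$ ($k{\left(T \right)} = 1 + T \frac{1}{6} = 1 + \frac{T}{6}$)
$L{\left(n \right)} = -80 + \frac{2 n}{3}$ ($L{\left(n \right)} = 3 + \left(-83 + \left(1 + \frac{1}{6} \left(-2\right)\right) n\right) = 3 + \left(-83 + \left(1 - \frac{1}{3}\right) n\right) = 3 + \left(-83 + \frac{2 n}{3}\right) = -80 + \frac{2 n}{3}$)
$I = - \frac{3}{240878}$ ($I = \frac{1}{\left(-80 + \frac{2}{3} \cdot 20\right) - 80226} = \frac{1}{\left(-80 + \frac{40}{3}\right) - 80226} = \frac{1}{- \frac{200}{3} - 80226} = \frac{1}{- \frac{240878}{3}} = - \frac{3}{240878} \approx -1.2454 \cdot 10^{-5}$)
$\frac{I}{\sqrt{\left(-5155 - 21903\right) + 20791}} = - \frac{3}{240878 \sqrt{\left(-5155 - 21903\right) + 20791}} = - \frac{3}{240878 \sqrt{-27058 + 20791}} = - \frac{3}{240878 \sqrt{-6267}} = - \frac{3}{240878 i \sqrt{6267}} = - \frac{3 \left(- \frac{i \sqrt{6267}}{6267}\right)}{240878} = \frac{i \sqrt{6267}}{503194142}$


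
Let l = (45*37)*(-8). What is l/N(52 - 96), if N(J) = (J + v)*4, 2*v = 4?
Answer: 555/7 ≈ 79.286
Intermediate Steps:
v = 2 (v = (1/2)*4 = 2)
N(J) = 8 + 4*J (N(J) = (J + 2)*4 = (2 + J)*4 = 8 + 4*J)
l = -13320 (l = 1665*(-8) = -13320)
l/N(52 - 96) = -13320/(8 + 4*(52 - 96)) = -13320/(8 + 4*(-44)) = -13320/(8 - 176) = -13320/(-168) = -13320*(-1/168) = 555/7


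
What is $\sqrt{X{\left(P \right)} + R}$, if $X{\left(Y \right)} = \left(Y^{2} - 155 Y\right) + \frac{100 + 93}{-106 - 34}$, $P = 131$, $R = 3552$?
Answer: $\frac{\sqrt{1992445}}{70} \approx 20.165$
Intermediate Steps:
$X{\left(Y \right)} = - \frac{193}{140} + Y^{2} - 155 Y$ ($X{\left(Y \right)} = \left(Y^{2} - 155 Y\right) + \frac{193}{-140} = \left(Y^{2} - 155 Y\right) + 193 \left(- \frac{1}{140}\right) = \left(Y^{2} - 155 Y\right) - \frac{193}{140} = - \frac{193}{140} + Y^{2} - 155 Y$)
$\sqrt{X{\left(P \right)} + R} = \sqrt{\left(- \frac{193}{140} + 131^{2} - 20305\right) + 3552} = \sqrt{\left(- \frac{193}{140} + 17161 - 20305\right) + 3552} = \sqrt{- \frac{440353}{140} + 3552} = \sqrt{\frac{56927}{140}} = \frac{\sqrt{1992445}}{70}$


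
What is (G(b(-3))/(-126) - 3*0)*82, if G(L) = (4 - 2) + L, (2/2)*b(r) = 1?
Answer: -41/21 ≈ -1.9524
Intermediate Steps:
b(r) = 1
G(L) = 2 + L
(G(b(-3))/(-126) - 3*0)*82 = ((2 + 1)/(-126) - 3*0)*82 = (3*(-1/126) + 0)*82 = (-1/42 + 0)*82 = -1/42*82 = -41/21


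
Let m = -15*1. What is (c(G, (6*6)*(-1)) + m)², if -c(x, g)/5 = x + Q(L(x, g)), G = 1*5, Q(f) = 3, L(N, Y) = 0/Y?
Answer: 3025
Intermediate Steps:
L(N, Y) = 0
m = -15
G = 5
c(x, g) = -15 - 5*x (c(x, g) = -5*(x + 3) = -5*(3 + x) = -15 - 5*x)
(c(G, (6*6)*(-1)) + m)² = ((-15 - 5*5) - 15)² = ((-15 - 25) - 15)² = (-40 - 15)² = (-55)² = 3025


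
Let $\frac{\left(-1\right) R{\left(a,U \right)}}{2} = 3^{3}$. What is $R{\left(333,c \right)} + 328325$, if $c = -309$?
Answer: $328271$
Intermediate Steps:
$R{\left(a,U \right)} = -54$ ($R{\left(a,U \right)} = - 2 \cdot 3^{3} = \left(-2\right) 27 = -54$)
$R{\left(333,c \right)} + 328325 = -54 + 328325 = 328271$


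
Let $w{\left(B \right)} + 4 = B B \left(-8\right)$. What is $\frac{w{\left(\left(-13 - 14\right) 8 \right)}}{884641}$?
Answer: $- \frac{373252}{884641} \approx -0.42192$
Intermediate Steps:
$w{\left(B \right)} = -4 - 8 B^{2}$ ($w{\left(B \right)} = -4 + B B \left(-8\right) = -4 + B^{2} \left(-8\right) = -4 - 8 B^{2}$)
$\frac{w{\left(\left(-13 - 14\right) 8 \right)}}{884641} = \frac{-4 - 8 \left(\left(-13 - 14\right) 8\right)^{2}}{884641} = \left(-4 - 8 \left(\left(-27\right) 8\right)^{2}\right) \frac{1}{884641} = \left(-4 - 8 \left(-216\right)^{2}\right) \frac{1}{884641} = \left(-4 - 373248\right) \frac{1}{884641} = \left(-373252\right) \frac{1}{884641} = - \frac{373252}{884641}$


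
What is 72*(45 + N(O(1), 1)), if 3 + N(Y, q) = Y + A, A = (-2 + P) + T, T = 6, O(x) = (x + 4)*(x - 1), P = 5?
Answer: 3672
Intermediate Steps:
O(x) = (-1 + x)*(4 + x) (O(x) = (4 + x)*(-1 + x) = (-1 + x)*(4 + x))
A = 9 (A = (-2 + 5) + 6 = 3 + 6 = 9)
N(Y, q) = 6 + Y (N(Y, q) = -3 + (Y + 9) = -3 + (9 + Y) = 6 + Y)
72*(45 + N(O(1), 1)) = 72*(45 + (6 + (-4 + 1² + 3*1))) = 72*(45 + (6 + (-4 + 1 + 3))) = 72*(45 + (6 + 0)) = 72*(45 + 6) = 72*51 = 3672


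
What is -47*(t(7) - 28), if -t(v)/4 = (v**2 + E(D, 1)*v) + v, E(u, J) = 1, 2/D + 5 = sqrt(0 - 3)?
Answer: 13160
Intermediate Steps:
D = 2/(-5 + I*sqrt(3)) (D = 2/(-5 + sqrt(0 - 3)) = 2/(-5 + sqrt(-3)) = 2/(-5 + I*sqrt(3)) ≈ -0.35714 - 0.12372*I)
t(v) = -8*v - 4*v**2 (t(v) = -4*((v**2 + 1*v) + v) = -4*((v**2 + v) + v) = -4*((v + v**2) + v) = -4*(v**2 + 2*v) = -8*v - 4*v**2)
-47*(t(7) - 28) = -47*(-4*7*(2 + 7) - 28) = -47*(-4*7*9 - 28) = -47*(-252 - 28) = -47*(-280) = 13160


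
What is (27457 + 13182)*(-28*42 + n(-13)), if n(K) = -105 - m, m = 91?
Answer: -55756708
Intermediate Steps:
n(K) = -196 (n(K) = -105 - 1*91 = -105 - 91 = -196)
(27457 + 13182)*(-28*42 + n(-13)) = (27457 + 13182)*(-28*42 - 196) = 40639*(-1176 - 196) = 40639*(-1372) = -55756708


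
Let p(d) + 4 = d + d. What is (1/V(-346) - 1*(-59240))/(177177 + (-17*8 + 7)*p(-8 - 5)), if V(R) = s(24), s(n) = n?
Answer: 1421761/4345128 ≈ 0.32721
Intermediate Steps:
V(R) = 24
p(d) = -4 + 2*d (p(d) = -4 + (d + d) = -4 + 2*d)
(1/V(-346) - 1*(-59240))/(177177 + (-17*8 + 7)*p(-8 - 5)) = (1/24 - 1*(-59240))/(177177 + (-17*8 + 7)*(-4 + 2*(-8 - 5))) = (1/24 + 59240)/(177177 + (-136 + 7)*(-4 + 2*(-13))) = 1421761/(24*(177177 - 129*(-4 - 26))) = 1421761/(24*(177177 - 129*(-30))) = 1421761/(24*(177177 + 3870)) = (1421761/24)/181047 = (1421761/24)*(1/181047) = 1421761/4345128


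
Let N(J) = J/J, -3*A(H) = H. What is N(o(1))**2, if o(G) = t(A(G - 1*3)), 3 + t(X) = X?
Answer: 1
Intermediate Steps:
A(H) = -H/3
t(X) = -3 + X
o(G) = -2 - G/3 (o(G) = -3 - (G - 1*3)/3 = -3 - (G - 3)/3 = -3 - (-3 + G)/3 = -3 + (1 - G/3) = -2 - G/3)
N(J) = 1
N(o(1))**2 = 1**2 = 1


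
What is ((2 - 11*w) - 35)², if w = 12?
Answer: 27225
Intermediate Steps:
((2 - 11*w) - 35)² = ((2 - 11*12) - 35)² = ((2 - 132) - 35)² = (-130 - 35)² = (-165)² = 27225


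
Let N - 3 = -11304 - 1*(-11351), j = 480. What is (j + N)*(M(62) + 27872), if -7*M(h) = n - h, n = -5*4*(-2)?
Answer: 103416780/7 ≈ 1.4774e+7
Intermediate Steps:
n = 40 (n = -20*(-2) = 40)
N = 50 (N = 3 + (-11304 - 1*(-11351)) = 3 + (-11304 + 11351) = 3 + 47 = 50)
M(h) = -40/7 + h/7 (M(h) = -(40 - h)/7 = -40/7 + h/7)
(j + N)*(M(62) + 27872) = (480 + 50)*((-40/7 + (1/7)*62) + 27872) = 530*((-40/7 + 62/7) + 27872) = 530*(22/7 + 27872) = 530*(195126/7) = 103416780/7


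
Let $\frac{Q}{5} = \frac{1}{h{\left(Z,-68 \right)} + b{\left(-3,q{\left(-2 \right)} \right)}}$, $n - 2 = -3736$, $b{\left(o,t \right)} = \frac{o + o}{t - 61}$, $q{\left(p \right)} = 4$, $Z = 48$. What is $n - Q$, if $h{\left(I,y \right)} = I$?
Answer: $- \frac{3412971}{914} \approx -3734.1$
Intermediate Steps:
$b{\left(o,t \right)} = \frac{2 o}{-61 + t}$
$n = -3734$ ($n = 2 - 3736 = -3734$)
$Q = \frac{95}{914}$ ($Q = \frac{5}{48 + 2 \left(-3\right) \frac{1}{-61 + 4}} = \frac{5}{48 + 2 \left(-3\right) \frac{1}{-57}} = \frac{5}{48 + 2 \left(-3\right) \left(- \frac{1}{57}\right)} = \frac{5}{48 + \frac{2}{19}} = \frac{5}{\frac{914}{19}} = 5 \cdot \frac{19}{914} = \frac{95}{914} \approx 0.10394$)
$n - Q = -3734 - \frac{95}{914} = - \frac{3412971}{914}$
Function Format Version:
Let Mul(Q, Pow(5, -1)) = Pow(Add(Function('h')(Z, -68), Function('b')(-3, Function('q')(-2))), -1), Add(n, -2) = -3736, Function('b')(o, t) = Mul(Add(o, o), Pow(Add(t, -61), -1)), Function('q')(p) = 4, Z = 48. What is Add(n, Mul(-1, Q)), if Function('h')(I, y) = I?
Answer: Rational(-3412971, 914) ≈ -3734.1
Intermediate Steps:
Function('b')(o, t) = Mul(2, o, Pow(Add(-61, t), -1)) (Function('b')(o, t) = Mul(Mul(2, o), Pow(Add(-61, t), -1)) = Mul(2, o, Pow(Add(-61, t), -1)))
n = -3734 (n = Add(2, -3736) = -3734)
Q = Rational(95, 914) (Q = Mul(5, Pow(Add(48, Mul(2, -3, Pow(Add(-61, 4), -1))), -1)) = Mul(5, Pow(Add(48, Mul(2, -3, Pow(-57, -1))), -1)) = Mul(5, Pow(Add(48, Mul(2, -3, Rational(-1, 57))), -1)) = Mul(5, Pow(Add(48, Rational(2, 19)), -1)) = Mul(5, Pow(Rational(914, 19), -1)) = Mul(5, Rational(19, 914)) = Rational(95, 914) ≈ 0.10394)
Add(n, Mul(-1, Q)) = Add(-3734, Mul(-1, Rational(95, 914))) = Add(-3734, Rational(-95, 914)) = Rational(-3412971, 914)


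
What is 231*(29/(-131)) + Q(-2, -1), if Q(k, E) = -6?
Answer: -7485/131 ≈ -57.137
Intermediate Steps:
231*(29/(-131)) + Q(-2, -1) = 231*(29/(-131)) - 6 = 231*(29*(-1/131)) - 6 = 231*(-29/131) - 6 = -6699/131 - 6 = -7485/131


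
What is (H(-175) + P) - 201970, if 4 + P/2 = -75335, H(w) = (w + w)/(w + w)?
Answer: -352647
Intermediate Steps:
H(w) = 1 (H(w) = (2*w)/((2*w)) = (2*w)*(1/(2*w)) = 1)
P = -150678 (P = -8 + 2*(-75335) = -8 - 150670 = -150678)
(H(-175) + P) - 201970 = (1 - 150678) - 201970 = -150677 - 201970 = -352647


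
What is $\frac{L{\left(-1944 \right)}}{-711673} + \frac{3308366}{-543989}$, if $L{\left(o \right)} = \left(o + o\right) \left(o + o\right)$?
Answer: $- \frac{10577708410334}{387142283597} \approx -27.323$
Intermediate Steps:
$L{\left(o \right)} = 4 o^{2}$ ($L{\left(o \right)} = 2 o 2 o = 4 o^{2}$)
$\frac{L{\left(-1944 \right)}}{-711673} + \frac{3308366}{-543989} = \frac{4 \left(-1944\right)^{2}}{-711673} + \frac{3308366}{-543989} = 4 \cdot 3779136 \left(- \frac{1}{711673}\right) + 3308366 \left(- \frac{1}{543989}\right) = 15116544 \left(- \frac{1}{711673}\right) - \frac{3308366}{543989} = - \frac{15116544}{711673} - \frac{3308366}{543989} = - \frac{10577708410334}{387142283597}$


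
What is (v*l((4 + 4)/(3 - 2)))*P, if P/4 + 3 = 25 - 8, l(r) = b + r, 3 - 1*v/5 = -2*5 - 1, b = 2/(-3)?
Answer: 86240/3 ≈ 28747.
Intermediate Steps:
b = -2/3 (b = 2*(-1/3) = -2/3 ≈ -0.66667)
v = 70 (v = 15 - 5*(-2*5 - 1) = 15 - 5*(-10 - 1) = 15 - 5*(-11) = 15 + 55 = 70)
l(r) = -2/3 + r
P = 56 (P = -12 + 4*(25 - 8) = -12 + 4*17 = -12 + 68 = 56)
(v*l((4 + 4)/(3 - 2)))*P = (70*(-2/3 + (4 + 4)/(3 - 2)))*56 = (70*(-2/3 + 8/1))*56 = (70*(-2/3 + 8*1))*56 = (70*(-2/3 + 8))*56 = (70*(22/3))*56 = (1540/3)*56 = 86240/3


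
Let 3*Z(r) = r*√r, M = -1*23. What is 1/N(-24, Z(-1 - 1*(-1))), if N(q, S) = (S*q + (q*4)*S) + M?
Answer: -1/23 ≈ -0.043478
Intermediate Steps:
M = -23
Z(r) = r^(3/2)/3 (Z(r) = (r*√r)/3 = r^(3/2)/3)
N(q, S) = -23 + 5*S*q (N(q, S) = (S*q + (q*4)*S) - 23 = (S*q + (4*q)*S) - 23 = (S*q + 4*S*q) - 23 = 5*S*q - 23 = -23 + 5*S*q)
1/N(-24, Z(-1 - 1*(-1))) = 1/(-23 + 5*((-1 - 1*(-1))^(3/2)/3)*(-24)) = 1/(-23 + 5*((-1 + 1)^(3/2)/3)*(-24)) = 1/(-23 + 5*(0^(3/2)/3)*(-24)) = 1/(-23 + 5*((⅓)*0)*(-24)) = 1/(-23 + 5*0*(-24)) = 1/(-23 + 0) = 1/(-23) = -1/23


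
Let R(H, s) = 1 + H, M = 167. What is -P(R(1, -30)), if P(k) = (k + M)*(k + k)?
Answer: -676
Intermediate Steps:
P(k) = 2*k*(167 + k) (P(k) = (k + 167)*(k + k) = (167 + k)*(2*k) = 2*k*(167 + k))
-P(R(1, -30)) = -2*(1 + 1)*(167 + (1 + 1)) = -2*2*(167 + 2) = -2*2*169 = -1*676 = -676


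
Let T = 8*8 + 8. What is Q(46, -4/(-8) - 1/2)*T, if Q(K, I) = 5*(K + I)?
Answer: 16560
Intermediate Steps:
Q(K, I) = 5*I + 5*K (Q(K, I) = 5*(I + K) = 5*I + 5*K)
T = 72 (T = 64 + 8 = 72)
Q(46, -4/(-8) - 1/2)*T = (5*(-4/(-8) - 1/2) + 5*46)*72 = (5*(-4*(-⅛) - 1*½) + 230)*72 = (5*(½ - ½) + 230)*72 = (5*0 + 230)*72 = (0 + 230)*72 = 230*72 = 16560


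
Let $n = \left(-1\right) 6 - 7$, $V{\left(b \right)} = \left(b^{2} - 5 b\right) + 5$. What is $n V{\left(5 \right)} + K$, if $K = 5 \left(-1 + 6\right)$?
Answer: $-40$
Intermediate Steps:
$V{\left(b \right)} = 5 + b^{2} - 5 b$
$n = -13$ ($n = -6 - 7 = -13$)
$K = 25$ ($K = 5 \cdot 5 = 25$)
$n V{\left(5 \right)} + K = - 13 \left(5 + 5^{2} - 25\right) + 25 = - 13 \left(5 + 25 - 25\right) + 25 = \left(-13\right) 5 + 25 = -65 + 25 = -40$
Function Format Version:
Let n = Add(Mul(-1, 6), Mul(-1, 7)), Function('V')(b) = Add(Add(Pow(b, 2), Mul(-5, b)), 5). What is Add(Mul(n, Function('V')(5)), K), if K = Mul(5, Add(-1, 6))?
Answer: -40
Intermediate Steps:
Function('V')(b) = Add(5, Pow(b, 2), Mul(-5, b))
n = -13 (n = Add(-6, -7) = -13)
K = 25 (K = Mul(5, 5) = 25)
Add(Mul(n, Function('V')(5)), K) = Add(Mul(-13, Add(5, Pow(5, 2), Mul(-5, 5))), 25) = Add(Mul(-13, Add(5, 25, -25)), 25) = Add(Mul(-13, 5), 25) = Add(-65, 25) = -40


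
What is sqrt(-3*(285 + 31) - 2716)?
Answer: 4*I*sqrt(229) ≈ 60.531*I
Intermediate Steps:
sqrt(-3*(285 + 31) - 2716) = sqrt(-3*316 - 2716) = sqrt(-948 - 2716) = sqrt(-3664) = 4*I*sqrt(229)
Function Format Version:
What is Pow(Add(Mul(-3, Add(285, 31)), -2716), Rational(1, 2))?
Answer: Mul(4, I, Pow(229, Rational(1, 2))) ≈ Mul(60.531, I)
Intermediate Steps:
Pow(Add(Mul(-3, Add(285, 31)), -2716), Rational(1, 2)) = Pow(Add(Mul(-3, 316), -2716), Rational(1, 2)) = Pow(Add(-948, -2716), Rational(1, 2)) = Pow(-3664, Rational(1, 2)) = Mul(4, I, Pow(229, Rational(1, 2)))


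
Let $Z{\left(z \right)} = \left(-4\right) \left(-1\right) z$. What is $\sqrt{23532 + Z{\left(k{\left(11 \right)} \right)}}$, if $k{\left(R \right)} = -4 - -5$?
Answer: $4 \sqrt{1471} \approx 153.41$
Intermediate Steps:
$k{\left(R \right)} = 1$ ($k{\left(R \right)} = -4 + 5 = 1$)
$Z{\left(z \right)} = 4 z$
$\sqrt{23532 + Z{\left(k{\left(11 \right)} \right)}} = \sqrt{23532 + 4 \cdot 1} = \sqrt{23532 + 4} = \sqrt{23536} = 4 \sqrt{1471}$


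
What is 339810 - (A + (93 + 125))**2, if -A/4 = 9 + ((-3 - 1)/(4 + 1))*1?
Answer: 7637774/25 ≈ 3.0551e+5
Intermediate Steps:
A = -164/5 (A = -4*(9 + ((-3 - 1)/(4 + 1))*1) = -4*(9 - 4/5*1) = -4*(9 - 4/5) = -4*41/5 = -164/5 ≈ -32.800)
339810 - (A + (93 + 125))**2 = 339810 - (-164/5 + (93 + 125))**2 = 339810 - (-164/5 + 218)**2 = 339810 - (926/5)**2 = 339810 - 1*857476/25 = 339810 - 857476/25 = 7637774/25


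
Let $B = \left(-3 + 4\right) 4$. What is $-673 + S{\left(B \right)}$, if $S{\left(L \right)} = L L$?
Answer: $-657$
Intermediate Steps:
$B = 4$ ($B = 1 \cdot 4 = 4$)
$S{\left(L \right)} = L^{2}$
$-673 + S{\left(B \right)} = -673 + 4^{2} = -673 + 16 = -657$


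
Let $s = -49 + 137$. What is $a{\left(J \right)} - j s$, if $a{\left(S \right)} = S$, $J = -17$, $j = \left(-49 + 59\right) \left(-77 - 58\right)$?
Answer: $118783$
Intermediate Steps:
$s = 88$
$j = -1350$ ($j = 10 \left(-135\right) = -1350$)
$a{\left(J \right)} - j s = -17 - \left(-1350\right) 88 = -17 - -118800 = -17 + 118800 = 118783$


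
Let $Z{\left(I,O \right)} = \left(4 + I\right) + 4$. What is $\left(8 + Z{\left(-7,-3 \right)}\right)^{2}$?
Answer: $81$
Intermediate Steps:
$Z{\left(I,O \right)} = 8 + I$
$\left(8 + Z{\left(-7,-3 \right)}\right)^{2} = \left(8 + \left(8 - 7\right)\right)^{2} = \left(8 + 1\right)^{2} = 9^{2} = 81$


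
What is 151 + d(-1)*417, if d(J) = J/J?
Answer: 568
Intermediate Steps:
d(J) = 1
151 + d(-1)*417 = 151 + 1*417 = 151 + 417 = 568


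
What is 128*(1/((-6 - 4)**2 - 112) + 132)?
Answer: 50656/3 ≈ 16885.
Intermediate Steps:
128*(1/((-6 - 4)**2 - 112) + 132) = 128*(1/((-10)**2 - 112) + 132) = 128*(1/(100 - 112) + 132) = 128*(1/(-12) + 132) = 128*(-1/12 + 132) = 128*(1583/12) = 50656/3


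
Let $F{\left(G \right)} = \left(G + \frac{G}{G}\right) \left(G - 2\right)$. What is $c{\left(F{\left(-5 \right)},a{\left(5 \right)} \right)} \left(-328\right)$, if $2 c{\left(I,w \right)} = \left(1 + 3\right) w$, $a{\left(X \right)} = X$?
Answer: $-3280$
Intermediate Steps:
$F{\left(G \right)} = \left(1 + G\right) \left(-2 + G\right)$ ($F{\left(G \right)} = \left(G + 1\right) \left(-2 + G\right) = \left(1 + G\right) \left(-2 + G\right)$)
$c{\left(I,w \right)} = 2 w$ ($c{\left(I,w \right)} = \frac{\left(1 + 3\right) w}{2} = \frac{4 w}{2} = 2 w$)
$c{\left(F{\left(-5 \right)},a{\left(5 \right)} \right)} \left(-328\right) = 2 \cdot 5 \left(-328\right) = 10 \left(-328\right) = -3280$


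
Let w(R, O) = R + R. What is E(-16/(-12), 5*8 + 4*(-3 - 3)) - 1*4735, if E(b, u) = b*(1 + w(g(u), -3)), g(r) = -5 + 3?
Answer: -4739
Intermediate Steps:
g(r) = -2
w(R, O) = 2*R
E(b, u) = -3*b (E(b, u) = b*(1 + 2*(-2)) = b*(1 - 4) = b*(-3) = -3*b)
E(-16/(-12), 5*8 + 4*(-3 - 3)) - 1*4735 = -(-48)/(-12) - 1*4735 = -(-48)*(-1)/12 - 4735 = -3*4/3 - 4735 = -4 - 4735 = -4739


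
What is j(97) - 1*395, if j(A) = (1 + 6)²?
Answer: -346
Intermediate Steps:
j(A) = 49 (j(A) = 7² = 49)
j(97) - 1*395 = 49 - 1*395 = 49 - 395 = -346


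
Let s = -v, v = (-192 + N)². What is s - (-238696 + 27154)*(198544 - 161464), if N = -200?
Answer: 7843823696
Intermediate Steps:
v = 153664 (v = (-192 - 200)² = (-392)² = 153664)
s = -153664 (s = -1*153664 = -153664)
s - (-238696 + 27154)*(198544 - 161464) = -153664 - (-238696 + 27154)*(198544 - 161464) = -153664 - (-211542)*37080 = -153664 - 1*(-7843977360) = -153664 + 7843977360 = 7843823696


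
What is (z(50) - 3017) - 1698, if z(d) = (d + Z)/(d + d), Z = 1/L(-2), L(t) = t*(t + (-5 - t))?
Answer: -4714499/1000 ≈ -4714.5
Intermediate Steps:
L(t) = -5*t (L(t) = t*(-5) = -5*t)
Z = ⅒ (Z = 1/(-5*(-2)) = 1/10 = ⅒ ≈ 0.10000)
z(d) = (⅒ + d)/(2*d) (z(d) = (d + ⅒)/(d + d) = (⅒ + d)/((2*d)) = (⅒ + d)*(1/(2*d)) = (⅒ + d)/(2*d))
(z(50) - 3017) - 1698 = ((1/20)*(1 + 10*50)/50 - 3017) - 1698 = ((1/20)*(1/50)*(1 + 500) - 3017) - 1698 = ((1/20)*(1/50)*501 - 3017) - 1698 = (501/1000 - 3017) - 1698 = -3016499/1000 - 1698 = -4714499/1000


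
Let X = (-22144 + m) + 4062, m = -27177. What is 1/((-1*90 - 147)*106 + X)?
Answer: -1/70381 ≈ -1.4208e-5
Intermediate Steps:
X = -45259 (X = (-22144 - 27177) + 4062 = -49321 + 4062 = -45259)
1/((-1*90 - 147)*106 + X) = 1/((-1*90 - 147)*106 - 45259) = 1/((-90 - 147)*106 - 45259) = 1/(-237*106 - 45259) = 1/(-25122 - 45259) = 1/(-70381) = -1/70381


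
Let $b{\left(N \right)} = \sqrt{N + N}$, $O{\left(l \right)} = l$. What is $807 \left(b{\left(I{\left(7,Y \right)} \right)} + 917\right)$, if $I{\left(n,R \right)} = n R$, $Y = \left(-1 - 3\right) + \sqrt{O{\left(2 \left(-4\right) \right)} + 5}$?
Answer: $740019 + 807 \sqrt{-56 + 14 i \sqrt{3}} \approx 7.413 \cdot 10^{5} + 6173.0 i$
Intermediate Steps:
$Y = -4 + i \sqrt{3}$ ($Y = \left(-1 - 3\right) + \sqrt{2 \left(-4\right) + 5} = -4 + \sqrt{-8 + 5} = -4 + \sqrt{-3} = -4 + i \sqrt{3} \approx -4.0 + 1.732 i$)
$I{\left(n,R \right)} = R n$
$b{\left(N \right)} = \sqrt{2} \sqrt{N}$ ($b{\left(N \right)} = \sqrt{2 N} = \sqrt{2} \sqrt{N}$)
$807 \left(b{\left(I{\left(7,Y \right)} \right)} + 917\right) = 807 \left(\sqrt{2} \sqrt{\left(-4 + i \sqrt{3}\right) 7} + 917\right) = 807 \left(\sqrt{2} \sqrt{-28 + 7 i \sqrt{3}} + 917\right) = 807 \left(917 + \sqrt{2} \sqrt{-28 + 7 i \sqrt{3}}\right) = 740019 + 807 \sqrt{2} \sqrt{-28 + 7 i \sqrt{3}}$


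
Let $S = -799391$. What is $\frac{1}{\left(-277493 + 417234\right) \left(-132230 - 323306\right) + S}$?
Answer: $- \frac{1}{63657855567} \approx -1.5709 \cdot 10^{-11}$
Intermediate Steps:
$\frac{1}{\left(-277493 + 417234\right) \left(-132230 - 323306\right) + S} = \frac{1}{\left(-277493 + 417234\right) \left(-132230 - 323306\right) - 799391} = \frac{1}{139741 \left(-455536\right) - 799391} = \frac{1}{-63657056176 - 799391} = \frac{1}{-63657855567} = - \frac{1}{63657855567}$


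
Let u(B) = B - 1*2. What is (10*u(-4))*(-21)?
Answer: 1260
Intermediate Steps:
u(B) = -2 + B (u(B) = B - 2 = -2 + B)
(10*u(-4))*(-21) = (10*(-2 - 4))*(-21) = (10*(-6))*(-21) = -60*(-21) = 1260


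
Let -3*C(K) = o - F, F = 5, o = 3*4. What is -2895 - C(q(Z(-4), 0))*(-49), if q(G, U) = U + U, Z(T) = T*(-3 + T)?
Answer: -9028/3 ≈ -3009.3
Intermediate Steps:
o = 12
q(G, U) = 2*U
C(K) = -7/3 (C(K) = -(12 - 1*5)/3 = -(12 - 5)/3 = -1/3*7 = -7/3)
-2895 - C(q(Z(-4), 0))*(-49) = -2895 - (-7)*(-49)/3 = -2895 - 1*343/3 = -2895 - 343/3 = -9028/3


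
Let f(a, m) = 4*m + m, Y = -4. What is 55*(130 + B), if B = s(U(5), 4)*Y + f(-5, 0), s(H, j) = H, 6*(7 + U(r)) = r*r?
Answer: 23320/3 ≈ 7773.3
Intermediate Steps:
U(r) = -7 + r²/6 (U(r) = -7 + (r*r)/6 = -7 + r²/6)
f(a, m) = 5*m
B = 34/3 (B = (-7 + (⅙)*5²)*(-4) + 5*0 = (-7 + (⅙)*25)*(-4) + 0 = (-7 + 25/6)*(-4) + 0 = -17/6*(-4) + 0 = 34/3 + 0 = 34/3 ≈ 11.333)
55*(130 + B) = 55*(130 + 34/3) = 55*(424/3) = 23320/3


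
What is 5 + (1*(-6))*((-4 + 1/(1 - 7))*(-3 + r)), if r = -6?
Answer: -220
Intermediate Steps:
5 + (1*(-6))*((-4 + 1/(1 - 7))*(-3 + r)) = 5 + (1*(-6))*((-4 + 1/(1 - 7))*(-3 - 6)) = 5 - 6*(-4 + 1/(-6))*(-9) = 5 - 6*(-4 - ⅙)*(-9) = 5 - (-25)*(-9) = 5 - 6*75/2 = 5 - 225 = -220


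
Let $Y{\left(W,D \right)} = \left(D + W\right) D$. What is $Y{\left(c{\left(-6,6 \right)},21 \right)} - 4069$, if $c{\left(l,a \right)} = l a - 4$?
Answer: $-4468$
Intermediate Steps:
$c{\left(l,a \right)} = -4 + a l$ ($c{\left(l,a \right)} = a l - 4 = -4 + a l$)
$Y{\left(W,D \right)} = D \left(D + W\right)$
$Y{\left(c{\left(-6,6 \right)},21 \right)} - 4069 = 21 \left(21 + \left(-4 + 6 \left(-6\right)\right)\right) - 4069 = 21 \left(21 - 40\right) - 4069 = 21 \left(-19\right) - 4069 = -399 - 4069 = -4468$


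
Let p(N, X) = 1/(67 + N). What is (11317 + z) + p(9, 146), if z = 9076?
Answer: 1549869/76 ≈ 20393.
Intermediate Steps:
(11317 + z) + p(9, 146) = (11317 + 9076) + 1/(67 + 9) = 20393 + 1/76 = 1549869/76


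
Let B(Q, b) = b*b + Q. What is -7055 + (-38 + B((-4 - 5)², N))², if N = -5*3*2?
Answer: 882194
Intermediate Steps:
N = -30 (N = -15*2 = -30)
B(Q, b) = Q + b² (B(Q, b) = b² + Q = Q + b²)
-7055 + (-38 + B((-4 - 5)², N))² = -7055 + (-38 + ((-4 - 5)² + (-30)²))² = -7055 + (-38 + ((-9)² + 900))² = -7055 + (-38 + (81 + 900))² = -7055 + (-38 + 981)² = -7055 + 943² = -7055 + 889249 = 882194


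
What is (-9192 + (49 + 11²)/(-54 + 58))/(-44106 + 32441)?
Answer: 18299/23330 ≈ 0.78436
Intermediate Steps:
(-9192 + (49 + 11²)/(-54 + 58))/(-44106 + 32441) = (-9192 + (49 + 121)/4)/(-11665) = (-9192 + 170*(¼))*(-1/11665) = (-9192 + 85/2)*(-1/11665) = -18299/2*(-1/11665) = 18299/23330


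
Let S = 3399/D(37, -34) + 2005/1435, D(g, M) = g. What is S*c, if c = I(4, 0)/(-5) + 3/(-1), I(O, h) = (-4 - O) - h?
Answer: -198070/1517 ≈ -130.57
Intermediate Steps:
I(O, h) = -4 - O - h
c = -7/5 (c = (-4 - 1*4 - 1*0)/(-5) + 3/(-1) = (-4 - 4 + 0)*(-⅕) + 3*(-1) = -8*(-⅕) - 3 = 8/5 - 3 = -7/5 ≈ -1.4000)
S = 990350/10619 (S = 3399/37 + 2005/1435 = 3399*(1/37) + 2005*(1/1435) = 3399/37 + 401/287 = 990350/10619 ≈ 93.262)
S*c = (990350/10619)*(-7/5) = -198070/1517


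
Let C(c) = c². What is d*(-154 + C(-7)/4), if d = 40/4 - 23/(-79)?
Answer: -460971/316 ≈ -1458.8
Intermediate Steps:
d = 813/79 (d = 40*(¼) - 23*(-1/79) = 10 + 23/79 = 813/79 ≈ 10.291)
d*(-154 + C(-7)/4) = 813*(-154 + (-7)²/4)/79 = 813*(-154 + 49*(¼))/79 = 813*(-154 + 49/4)/79 = (813/79)*(-567/4) = -460971/316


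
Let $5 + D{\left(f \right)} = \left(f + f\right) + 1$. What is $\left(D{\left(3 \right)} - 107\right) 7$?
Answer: $-735$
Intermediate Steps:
$D{\left(f \right)} = -4 + 2 f$ ($D{\left(f \right)} = -5 + \left(\left(f + f\right) + 1\right) = -5 + \left(2 f + 1\right) = -5 + \left(1 + 2 f\right) = -4 + 2 f$)
$\left(D{\left(3 \right)} - 107\right) 7 = \left(\left(-4 + 2 \cdot 3\right) - 107\right) 7 = \left(\left(-4 + 6\right) - 107\right) 7 = \left(2 - 107\right) 7 = \left(-105\right) 7 = -735$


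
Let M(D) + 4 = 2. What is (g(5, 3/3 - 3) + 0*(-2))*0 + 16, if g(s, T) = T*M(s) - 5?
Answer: 16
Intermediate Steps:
M(D) = -2 (M(D) = -4 + 2 = -2)
g(s, T) = -5 - 2*T (g(s, T) = T*(-2) - 5 = -2*T - 5 = -5 - 2*T)
(g(5, 3/3 - 3) + 0*(-2))*0 + 16 = ((-5 - 2*(3/3 - 3)) + 0*(-2))*0 + 16 = ((-5 - 2*((1/3)*3 - 3)) + 0)*0 + 16 = ((-5 - 2*(1 - 3)) + 0)*0 + 16 = ((-5 - 2*(-2)) + 0)*0 + 16 = ((-5 + 4) + 0)*0 + 16 = (-1 + 0)*0 + 16 = -1*0 + 16 = 0 + 16 = 16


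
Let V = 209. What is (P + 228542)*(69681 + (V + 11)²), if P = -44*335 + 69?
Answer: 25254101551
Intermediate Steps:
P = -14671 (P = -14740 + 69 = -14671)
(P + 228542)*(69681 + (V + 11)²) = (-14671 + 228542)*(69681 + (209 + 11)²) = 213871*(69681 + 220²) = 213871*(69681 + 48400) = 213871*118081 = 25254101551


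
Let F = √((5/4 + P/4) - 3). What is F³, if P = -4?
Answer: -11*I*√11/8 ≈ -4.5604*I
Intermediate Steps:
F = I*√11/2 (F = √((5/4 - 4/4) - 3) = √((5*(¼) - 4*¼) - 3) = √((5/4 - 1) - 3) = √(¼ - 3) = √(-11/4) = I*√11/2 ≈ 1.6583*I)
F³ = (I*√11/2)³ = -11*I*√11/8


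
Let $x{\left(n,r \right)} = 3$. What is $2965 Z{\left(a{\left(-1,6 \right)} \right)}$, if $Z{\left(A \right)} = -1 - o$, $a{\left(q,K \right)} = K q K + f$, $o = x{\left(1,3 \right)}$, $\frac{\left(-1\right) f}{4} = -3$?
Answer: $-11860$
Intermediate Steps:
$f = 12$ ($f = \left(-4\right) \left(-3\right) = 12$)
$o = 3$
$a{\left(q,K \right)} = 12 + q K^{2}$ ($a{\left(q,K \right)} = K q K + 12 = q K^{2} + 12 = 12 + q K^{2}$)
$Z{\left(A \right)} = -4$ ($Z{\left(A \right)} = -1 - 3 = -4$)
$2965 Z{\left(a{\left(-1,6 \right)} \right)} = 2965 \left(-4\right) = -11860$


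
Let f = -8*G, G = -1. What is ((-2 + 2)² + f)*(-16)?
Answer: -128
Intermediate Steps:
f = 8 (f = -8*(-1) = 8)
((-2 + 2)² + f)*(-16) = ((-2 + 2)² + 8)*(-16) = (0² + 8)*(-16) = (0 + 8)*(-16) = 8*(-16) = -128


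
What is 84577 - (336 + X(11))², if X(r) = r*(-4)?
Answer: -687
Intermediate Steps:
X(r) = -4*r
84577 - (336 + X(11))² = 84577 - (336 - 4*11)² = 84577 - (336 - 44)² = 84577 - 1*292² = 84577 - 1*85264 = 84577 - 85264 = -687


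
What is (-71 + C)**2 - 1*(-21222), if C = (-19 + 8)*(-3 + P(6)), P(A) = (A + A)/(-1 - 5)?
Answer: 21478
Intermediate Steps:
P(A) = -A/3 (P(A) = (2*A)/(-6) = (2*A)*(-1/6) = -A/3)
C = 55 (C = (-19 + 8)*(-3 - 1/3*6) = -11*(-3 - 2) = -11*(-5) = 55)
(-71 + C)**2 - 1*(-21222) = (-71 + 55)**2 - 1*(-21222) = (-16)**2 + 21222 = 256 + 21222 = 21478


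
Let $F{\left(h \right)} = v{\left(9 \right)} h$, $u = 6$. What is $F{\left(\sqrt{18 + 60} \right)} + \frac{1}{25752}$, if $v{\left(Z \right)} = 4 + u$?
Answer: $\frac{1}{25752} + 10 \sqrt{78} \approx 88.318$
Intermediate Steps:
$v{\left(Z \right)} = 10$ ($v{\left(Z \right)} = 4 + 6 = 10$)
$F{\left(h \right)} = 10 h$
$F{\left(\sqrt{18 + 60} \right)} + \frac{1}{25752} = 10 \sqrt{18 + 60} + \frac{1}{25752} = 10 \sqrt{78} + \frac{1}{25752} = \frac{1}{25752} + 10 \sqrt{78}$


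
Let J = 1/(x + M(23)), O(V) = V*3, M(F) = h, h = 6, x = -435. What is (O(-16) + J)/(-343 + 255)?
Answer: 20593/37752 ≈ 0.54548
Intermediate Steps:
M(F) = 6
O(V) = 3*V
J = -1/429 (J = 1/(-435 + 6) = 1/(-429) = -1/429 ≈ -0.0023310)
(O(-16) + J)/(-343 + 255) = (3*(-16) - 1/429)/(-343 + 255) = (-48 - 1/429)/(-88) = -20593/429*(-1/88) = 20593/37752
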